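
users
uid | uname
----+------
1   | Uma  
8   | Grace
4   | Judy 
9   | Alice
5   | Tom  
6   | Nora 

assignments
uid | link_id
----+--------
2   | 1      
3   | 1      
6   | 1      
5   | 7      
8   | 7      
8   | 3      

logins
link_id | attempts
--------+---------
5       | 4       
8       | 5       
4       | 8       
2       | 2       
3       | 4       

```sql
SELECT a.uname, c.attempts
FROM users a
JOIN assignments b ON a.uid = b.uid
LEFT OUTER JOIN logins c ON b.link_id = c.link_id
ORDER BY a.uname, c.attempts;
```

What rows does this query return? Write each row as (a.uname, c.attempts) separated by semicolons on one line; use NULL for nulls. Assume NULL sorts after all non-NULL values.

(Grace, 4); (Grace, NULL); (Nora, NULL); (Tom, NULL)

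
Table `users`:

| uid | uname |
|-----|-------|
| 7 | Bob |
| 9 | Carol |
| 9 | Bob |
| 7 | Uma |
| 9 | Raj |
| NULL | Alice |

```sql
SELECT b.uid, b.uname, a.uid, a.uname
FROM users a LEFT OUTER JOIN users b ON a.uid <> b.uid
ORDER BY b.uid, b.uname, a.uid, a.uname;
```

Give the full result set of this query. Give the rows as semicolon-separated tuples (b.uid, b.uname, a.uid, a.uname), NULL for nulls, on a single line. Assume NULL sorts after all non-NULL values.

(7, Bob, 9, Bob); (7, Bob, 9, Carol); (7, Bob, 9, Raj); (7, Uma, 9, Bob); (7, Uma, 9, Carol); (7, Uma, 9, Raj); (9, Bob, 7, Bob); (9, Bob, 7, Uma); (9, Carol, 7, Bob); (9, Carol, 7, Uma); (9, Raj, 7, Bob); (9, Raj, 7, Uma); (NULL, NULL, NULL, Alice)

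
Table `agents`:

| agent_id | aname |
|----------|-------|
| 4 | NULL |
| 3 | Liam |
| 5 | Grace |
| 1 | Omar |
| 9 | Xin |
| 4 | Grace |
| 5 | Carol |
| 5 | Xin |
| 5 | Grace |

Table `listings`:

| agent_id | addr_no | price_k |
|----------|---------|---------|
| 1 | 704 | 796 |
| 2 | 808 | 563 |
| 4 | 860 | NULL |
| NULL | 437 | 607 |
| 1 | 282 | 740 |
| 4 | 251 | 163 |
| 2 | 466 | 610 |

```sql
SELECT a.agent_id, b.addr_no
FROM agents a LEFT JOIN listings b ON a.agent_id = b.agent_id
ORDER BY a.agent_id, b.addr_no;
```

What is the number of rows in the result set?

12

LEFT JOIN keeps every row from `agents`; unmatched rows get NULL for `listings`'s columns.
Matching on a.agent_id = b.agent_id. A NULL in a compared column never satisfies the condition.
- a[0] agent_id=4 → 2 match(es) in b → 2 row(s).
- a[1] agent_id=3 → no match; kept with NULLs on the b side.
- a[2] agent_id=5 → no match; kept with NULLs on the b side.
- a[3] agent_id=1 → 2 match(es) in b → 2 row(s).
- a[4] agent_id=9 → no match; kept with NULLs on the b side.
- a[5] agent_id=4 → 2 match(es) in b → 2 row(s).
- a[6] agent_id=5 → no match; kept with NULLs on the b side.
- a[7] agent_id=5 → no match; kept with NULLs on the b side.
- a[8] agent_id=5 → no match; kept with NULLs on the b side.
Total: 6 matched + 6 padded = 12 rows.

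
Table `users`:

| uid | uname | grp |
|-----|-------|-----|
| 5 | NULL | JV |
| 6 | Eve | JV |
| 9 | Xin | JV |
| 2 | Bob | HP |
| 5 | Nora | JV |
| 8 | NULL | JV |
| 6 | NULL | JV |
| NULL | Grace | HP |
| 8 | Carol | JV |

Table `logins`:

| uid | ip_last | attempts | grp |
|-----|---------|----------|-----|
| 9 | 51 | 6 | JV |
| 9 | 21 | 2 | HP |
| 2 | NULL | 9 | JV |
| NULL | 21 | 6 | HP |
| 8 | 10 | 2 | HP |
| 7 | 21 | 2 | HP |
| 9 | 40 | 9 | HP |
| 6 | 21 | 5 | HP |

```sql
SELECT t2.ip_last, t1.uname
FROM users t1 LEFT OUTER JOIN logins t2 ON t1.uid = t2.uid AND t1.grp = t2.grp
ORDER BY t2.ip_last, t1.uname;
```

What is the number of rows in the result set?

9

LEFT JOIN keeps every row from `users`; unmatched rows get NULL for `logins`'s columns.
Matching on t1.uid = t2.uid AND t1.grp = t2.grp. A NULL in a compared column never satisfies the condition.
- uid=5, grp=JV: no t2 row matches, row kept with t2 columns NULL.
- uid=6, grp=JV: no t2 row matches, row kept with t2 columns NULL.
- uid=9, grp=JV: 1 matching t2 row(s), so 1 row(s) emitted.
- uid=2, grp=HP: no t2 row matches, row kept with t2 columns NULL.
- uid=5, grp=JV: no t2 row matches, row kept with t2 columns NULL.
- uid=8, grp=JV: no t2 row matches, row kept with t2 columns NULL.
- uid=6, grp=JV: no t2 row matches, row kept with t2 columns NULL.
- uid=NULL, grp=HP: no t2 row matches, row kept with t2 columns NULL.
- uid=8, grp=JV: no t2 row matches, row kept with t2 columns NULL.
Total: 1 matched + 8 padded = 9 rows.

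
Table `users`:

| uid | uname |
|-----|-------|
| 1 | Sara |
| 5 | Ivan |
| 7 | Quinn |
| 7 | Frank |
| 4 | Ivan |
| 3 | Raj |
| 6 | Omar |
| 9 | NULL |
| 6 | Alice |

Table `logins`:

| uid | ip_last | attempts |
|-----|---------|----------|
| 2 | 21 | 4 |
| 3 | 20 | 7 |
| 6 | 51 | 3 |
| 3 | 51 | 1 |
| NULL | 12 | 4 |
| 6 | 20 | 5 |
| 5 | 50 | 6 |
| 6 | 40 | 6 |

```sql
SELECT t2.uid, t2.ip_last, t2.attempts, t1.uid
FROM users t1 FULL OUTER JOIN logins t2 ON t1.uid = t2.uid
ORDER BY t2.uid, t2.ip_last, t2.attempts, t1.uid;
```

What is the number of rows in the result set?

FULL OUTER JOIN keeps every row from both sides; unmatched rows get NULL for the other side's columns.
Matching on t1.uid = t2.uid. A NULL in a compared column never satisfies the condition.
- uid=1: no t2 row matches, row kept with t2 columns NULL.
- uid=5: 1 matching t2 row(s), so 1 row(s) emitted.
- uid=7: no t2 row matches, row kept with t2 columns NULL.
- uid=7: no t2 row matches, row kept with t2 columns NULL.
- uid=4: no t2 row matches, row kept with t2 columns NULL.
- uid=3: 2 matching t2 row(s), so 2 row(s) emitted.
- uid=6: 3 matching t2 row(s), so 3 row(s) emitted.
- uid=9: no t2 row matches, row kept with t2 columns NULL.
- uid=6: 3 matching t2 row(s), so 3 row(s) emitted.
- plus 2 unmatched t2 row(s), each kept with NULL t1 columns.
Total: 9 matched + 7 padded = 16 rows.

16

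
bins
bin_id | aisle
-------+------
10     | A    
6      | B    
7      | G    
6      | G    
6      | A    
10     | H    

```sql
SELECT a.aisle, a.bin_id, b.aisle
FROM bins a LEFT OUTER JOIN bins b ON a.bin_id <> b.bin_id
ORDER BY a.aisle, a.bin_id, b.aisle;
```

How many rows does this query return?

22

LEFT JOIN keeps every row from `bins a`; unmatched rows get NULL for `bins b`'s columns.
Matching on a.bin_id <> b.bin_id.
- a row (bin_id=10): matches 4 b row(s) → 4 output row(s).
- a row (bin_id=6): matches 3 b row(s) → 3 output row(s).
- a row (bin_id=7): matches 5 b row(s) → 5 output row(s).
- a row (bin_id=6): matches 3 b row(s) → 3 output row(s).
- a row (bin_id=6): matches 3 b row(s) → 3 output row(s).
- a row (bin_id=10): matches 4 b row(s) → 4 output row(s).
Total: 22 rows.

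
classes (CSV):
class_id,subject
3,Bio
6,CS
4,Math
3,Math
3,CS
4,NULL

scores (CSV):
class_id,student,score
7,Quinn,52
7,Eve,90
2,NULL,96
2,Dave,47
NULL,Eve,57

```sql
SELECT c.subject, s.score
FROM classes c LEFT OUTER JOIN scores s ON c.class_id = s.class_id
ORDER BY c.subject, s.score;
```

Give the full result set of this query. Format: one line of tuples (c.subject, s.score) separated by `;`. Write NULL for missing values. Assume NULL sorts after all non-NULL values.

(Bio, NULL); (CS, NULL); (CS, NULL); (Math, NULL); (Math, NULL); (NULL, NULL)

LEFT JOIN keeps every row from `classes`; unmatched rows get NULL for `scores`'s columns.
Matching on c.class_id = s.class_id. A NULL in a compared column never satisfies the condition.
Matched pairs: 0; unmatched c rows kept: 6.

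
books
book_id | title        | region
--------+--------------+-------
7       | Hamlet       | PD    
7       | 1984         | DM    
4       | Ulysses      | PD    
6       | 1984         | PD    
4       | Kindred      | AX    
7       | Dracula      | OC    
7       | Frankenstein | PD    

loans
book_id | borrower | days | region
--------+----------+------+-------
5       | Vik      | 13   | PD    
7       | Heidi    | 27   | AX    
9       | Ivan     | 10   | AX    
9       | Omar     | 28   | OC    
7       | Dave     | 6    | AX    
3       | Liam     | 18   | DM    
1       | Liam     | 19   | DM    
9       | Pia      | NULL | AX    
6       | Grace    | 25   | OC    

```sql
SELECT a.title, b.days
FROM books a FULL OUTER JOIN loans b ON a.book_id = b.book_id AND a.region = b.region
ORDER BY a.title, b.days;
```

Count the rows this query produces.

FULL OUTER JOIN keeps every row from both sides; unmatched rows get NULL for the other side's columns.
Matching on a.book_id = b.book_id AND a.region = b.region.
- a[0] book_id=7, region=PD → no match; kept with NULLs on the b side.
- a[1] book_id=7, region=DM → no match; kept with NULLs on the b side.
- a[2] book_id=4, region=PD → no match; kept with NULLs on the b side.
- a[3] book_id=6, region=PD → no match; kept with NULLs on the b side.
- a[4] book_id=4, region=AX → no match; kept with NULLs on the b side.
- a[5] book_id=7, region=OC → no match; kept with NULLs on the b side.
- a[6] book_id=7, region=PD → no match; kept with NULLs on the b side.
- 9 b row(s) had no a match → kept, a columns NULL.
Total: 0 matched + 16 padded = 16 rows.

16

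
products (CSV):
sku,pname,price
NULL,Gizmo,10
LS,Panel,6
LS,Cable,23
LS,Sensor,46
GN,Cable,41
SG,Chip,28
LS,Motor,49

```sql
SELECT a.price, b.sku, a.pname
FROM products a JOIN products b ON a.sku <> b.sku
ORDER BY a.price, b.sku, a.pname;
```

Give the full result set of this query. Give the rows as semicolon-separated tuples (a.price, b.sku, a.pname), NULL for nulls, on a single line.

INNER JOIN keeps only pairs where the ON condition holds.
Matching on a.sku <> b.sku. A NULL in a compared column never satisfies the condition.
- a[0] sku=NULL → no match; dropped.
- a[1] sku=LS → 2 match(es) in b → 2 row(s).
- a[2] sku=LS → 2 match(es) in b → 2 row(s).
- a[3] sku=LS → 2 match(es) in b → 2 row(s).
- a[4] sku=GN → 5 match(es) in b → 5 row(s).
- a[5] sku=SG → 5 match(es) in b → 5 row(s).
- a[6] sku=LS → 2 match(es) in b → 2 row(s).

(6, GN, Panel); (6, SG, Panel); (23, GN, Cable); (23, SG, Cable); (28, GN, Chip); (28, LS, Chip); (28, LS, Chip); (28, LS, Chip); (28, LS, Chip); (41, LS, Cable); (41, LS, Cable); (41, LS, Cable); (41, LS, Cable); (41, SG, Cable); (46, GN, Sensor); (46, SG, Sensor); (49, GN, Motor); (49, SG, Motor)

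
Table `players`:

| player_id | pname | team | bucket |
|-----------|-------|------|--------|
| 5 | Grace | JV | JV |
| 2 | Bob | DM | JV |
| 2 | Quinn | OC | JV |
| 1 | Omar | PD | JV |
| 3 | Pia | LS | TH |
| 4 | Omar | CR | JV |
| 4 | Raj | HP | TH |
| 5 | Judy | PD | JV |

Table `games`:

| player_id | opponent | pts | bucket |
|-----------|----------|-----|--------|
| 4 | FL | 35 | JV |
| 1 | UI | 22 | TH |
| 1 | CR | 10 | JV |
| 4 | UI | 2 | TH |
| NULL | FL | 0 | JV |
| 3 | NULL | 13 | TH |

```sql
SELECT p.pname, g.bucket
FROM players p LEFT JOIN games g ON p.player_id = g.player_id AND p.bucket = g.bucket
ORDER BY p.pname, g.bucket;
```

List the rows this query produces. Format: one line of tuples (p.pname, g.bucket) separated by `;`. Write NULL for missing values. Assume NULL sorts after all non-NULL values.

(Bob, NULL); (Grace, NULL); (Judy, NULL); (Omar, JV); (Omar, JV); (Pia, TH); (Quinn, NULL); (Raj, TH)

LEFT JOIN keeps every row from `players`; unmatched rows get NULL for `games`'s columns.
Matching on p.player_id = g.player_id AND p.bucket = g.bucket. A NULL in a compared column never satisfies the condition.
Matched pairs: 4; unmatched p rows kept: 4.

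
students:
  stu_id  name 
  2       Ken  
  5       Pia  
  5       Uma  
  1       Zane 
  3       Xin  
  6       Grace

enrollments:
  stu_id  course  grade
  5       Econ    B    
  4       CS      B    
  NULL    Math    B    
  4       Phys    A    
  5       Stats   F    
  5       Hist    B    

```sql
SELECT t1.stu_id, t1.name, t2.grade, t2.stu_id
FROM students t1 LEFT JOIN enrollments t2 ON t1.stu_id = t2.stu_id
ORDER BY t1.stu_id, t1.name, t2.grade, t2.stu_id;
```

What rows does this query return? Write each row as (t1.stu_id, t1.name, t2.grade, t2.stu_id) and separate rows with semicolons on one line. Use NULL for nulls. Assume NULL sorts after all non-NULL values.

(1, Zane, NULL, NULL); (2, Ken, NULL, NULL); (3, Xin, NULL, NULL); (5, Pia, B, 5); (5, Pia, B, 5); (5, Pia, F, 5); (5, Uma, B, 5); (5, Uma, B, 5); (5, Uma, F, 5); (6, Grace, NULL, NULL)

LEFT JOIN keeps every row from `students`; unmatched rows get NULL for `enrollments`'s columns.
Matching on t1.stu_id = t2.stu_id. A NULL in a compared column never satisfies the condition.
Matched pairs: 6; unmatched t1 rows kept: 4.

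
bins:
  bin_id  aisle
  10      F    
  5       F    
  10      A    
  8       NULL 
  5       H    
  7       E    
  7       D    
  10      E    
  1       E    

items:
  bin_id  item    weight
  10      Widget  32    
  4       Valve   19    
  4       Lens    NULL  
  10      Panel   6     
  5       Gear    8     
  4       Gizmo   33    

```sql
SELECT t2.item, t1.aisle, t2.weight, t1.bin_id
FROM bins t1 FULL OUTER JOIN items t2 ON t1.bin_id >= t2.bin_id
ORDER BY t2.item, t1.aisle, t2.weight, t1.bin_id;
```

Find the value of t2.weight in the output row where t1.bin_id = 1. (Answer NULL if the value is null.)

FULL OUTER JOIN keeps every row from both sides; unmatched rows get NULL for the other side's columns.
Matching on t1.bin_id >= t2.bin_id.
Matched pairs: 38; unmatched t1 rows kept: 1; unmatched t2 rows kept: 0.

NULL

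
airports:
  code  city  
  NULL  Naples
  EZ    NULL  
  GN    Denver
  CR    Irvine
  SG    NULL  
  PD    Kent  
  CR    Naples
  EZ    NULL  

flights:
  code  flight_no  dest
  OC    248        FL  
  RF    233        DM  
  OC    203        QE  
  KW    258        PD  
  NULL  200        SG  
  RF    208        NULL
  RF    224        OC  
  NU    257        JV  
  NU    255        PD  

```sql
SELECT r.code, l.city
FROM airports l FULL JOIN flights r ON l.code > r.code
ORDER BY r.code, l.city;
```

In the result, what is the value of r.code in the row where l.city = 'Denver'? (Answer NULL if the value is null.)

FULL OUTER JOIN keeps every row from both sides; unmatched rows get NULL for the other side's columns.
Matching on l.code > r.code. A NULL in a compared column never satisfies the condition.
- l[0] code=NULL → no match; kept with NULLs on the r side.
- l[1] code=EZ → no match; kept with NULLs on the r side.
- l[2] code=GN → no match; kept with NULLs on the r side.
- l[3] code=CR → no match; kept with NULLs on the r side.
- l[4] code=SG → 8 match(es) in r → 8 row(s).
- l[5] code=PD → 5 match(es) in r → 5 row(s).
- l[6] code=CR → no match; kept with NULLs on the r side.
- l[7] code=EZ → no match; kept with NULLs on the r side.
- 1 row(s) from r found no l partner → padded with NULL.

NULL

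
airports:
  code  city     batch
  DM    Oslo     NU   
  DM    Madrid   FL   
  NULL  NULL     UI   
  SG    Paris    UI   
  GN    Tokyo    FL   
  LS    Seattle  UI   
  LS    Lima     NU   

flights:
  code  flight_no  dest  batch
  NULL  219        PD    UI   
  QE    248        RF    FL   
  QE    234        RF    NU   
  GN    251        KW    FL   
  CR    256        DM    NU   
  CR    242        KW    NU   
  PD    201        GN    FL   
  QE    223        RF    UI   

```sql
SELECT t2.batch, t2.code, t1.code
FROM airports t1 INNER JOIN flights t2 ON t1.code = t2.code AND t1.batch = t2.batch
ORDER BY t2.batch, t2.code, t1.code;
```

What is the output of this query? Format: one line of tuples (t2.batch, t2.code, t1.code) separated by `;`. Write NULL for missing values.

INNER JOIN keeps only pairs where the ON condition holds.
Matching on t1.code = t2.code AND t1.batch = t2.batch. A NULL in a compared column never satisfies the condition.
- t1 (code=DM, batch=NU) has no partner → excluded.
- t1 (code=DM, batch=FL) has no partner → excluded.
- t1 (code=NULL, batch=UI) has no partner → excluded.
- t1 (code=SG, batch=UI) has no partner → excluded.
- t1 (code=GN, batch=FL) pairs with 1 row(s) of t2.
- t1 (code=LS, batch=UI) has no partner → excluded.
- t1 (code=LS, batch=NU) has no partner → excluded.
After projecting and ordering:
t2.batch | t2.code | t1.code
FL | GN | GN

(FL, GN, GN)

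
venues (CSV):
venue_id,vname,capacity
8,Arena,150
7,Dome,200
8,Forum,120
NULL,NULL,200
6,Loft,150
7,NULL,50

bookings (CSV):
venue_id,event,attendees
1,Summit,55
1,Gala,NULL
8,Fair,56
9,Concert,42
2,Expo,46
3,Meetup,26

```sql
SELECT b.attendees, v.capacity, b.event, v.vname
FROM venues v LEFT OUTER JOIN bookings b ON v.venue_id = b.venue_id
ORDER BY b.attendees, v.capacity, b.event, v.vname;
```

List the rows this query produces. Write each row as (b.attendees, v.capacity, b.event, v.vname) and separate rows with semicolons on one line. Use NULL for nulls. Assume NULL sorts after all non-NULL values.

(56, 120, Fair, Forum); (56, 150, Fair, Arena); (NULL, 50, NULL, NULL); (NULL, 150, NULL, Loft); (NULL, 200, NULL, Dome); (NULL, 200, NULL, NULL)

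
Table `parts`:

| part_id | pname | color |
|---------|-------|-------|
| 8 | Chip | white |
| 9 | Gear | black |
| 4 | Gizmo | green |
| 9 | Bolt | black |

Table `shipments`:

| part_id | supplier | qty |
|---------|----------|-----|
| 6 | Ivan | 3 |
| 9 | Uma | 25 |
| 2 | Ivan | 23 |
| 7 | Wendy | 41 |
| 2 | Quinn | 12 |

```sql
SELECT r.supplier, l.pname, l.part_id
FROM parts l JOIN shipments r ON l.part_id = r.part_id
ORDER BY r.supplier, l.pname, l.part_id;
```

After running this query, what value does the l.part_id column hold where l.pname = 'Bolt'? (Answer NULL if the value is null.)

INNER JOIN keeps only pairs where the ON condition holds.
Matching on l.part_id = r.part_id.
- l (part_id=8) has no partner → excluded.
- l (part_id=9) pairs with 1 row(s) of r.
- l (part_id=4) has no partner → excluded.
- l (part_id=9) pairs with 1 row(s) of r.

9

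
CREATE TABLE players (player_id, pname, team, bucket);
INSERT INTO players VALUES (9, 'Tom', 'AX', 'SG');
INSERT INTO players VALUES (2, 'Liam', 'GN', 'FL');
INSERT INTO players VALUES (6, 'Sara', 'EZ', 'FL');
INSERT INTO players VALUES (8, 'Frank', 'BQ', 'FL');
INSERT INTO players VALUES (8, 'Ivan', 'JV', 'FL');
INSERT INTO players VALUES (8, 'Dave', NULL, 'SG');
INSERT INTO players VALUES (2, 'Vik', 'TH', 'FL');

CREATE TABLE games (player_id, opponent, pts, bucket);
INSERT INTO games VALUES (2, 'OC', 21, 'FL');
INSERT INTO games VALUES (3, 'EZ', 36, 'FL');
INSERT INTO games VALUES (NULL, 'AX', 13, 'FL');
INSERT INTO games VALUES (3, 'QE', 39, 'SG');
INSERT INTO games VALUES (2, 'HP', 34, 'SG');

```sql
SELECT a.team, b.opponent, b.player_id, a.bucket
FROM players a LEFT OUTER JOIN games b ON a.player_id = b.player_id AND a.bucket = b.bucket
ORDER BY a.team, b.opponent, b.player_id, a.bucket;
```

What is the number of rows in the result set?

LEFT JOIN keeps every row from `players`; unmatched rows get NULL for `games`'s columns.
Matching on a.player_id = b.player_id AND a.bucket = b.bucket. A NULL in a compared column never satisfies the condition.
- a[0] player_id=9, bucket=SG → no match; kept with NULLs on the b side.
- a[1] player_id=2, bucket=FL → 1 match(es) in b → 1 row(s).
- a[2] player_id=6, bucket=FL → no match; kept with NULLs on the b side.
- a[3] player_id=8, bucket=FL → no match; kept with NULLs on the b side.
- a[4] player_id=8, bucket=FL → no match; kept with NULLs on the b side.
- a[5] player_id=8, bucket=SG → no match; kept with NULLs on the b side.
- a[6] player_id=2, bucket=FL → 1 match(es) in b → 1 row(s).
Total: 2 matched + 5 padded = 7 rows.

7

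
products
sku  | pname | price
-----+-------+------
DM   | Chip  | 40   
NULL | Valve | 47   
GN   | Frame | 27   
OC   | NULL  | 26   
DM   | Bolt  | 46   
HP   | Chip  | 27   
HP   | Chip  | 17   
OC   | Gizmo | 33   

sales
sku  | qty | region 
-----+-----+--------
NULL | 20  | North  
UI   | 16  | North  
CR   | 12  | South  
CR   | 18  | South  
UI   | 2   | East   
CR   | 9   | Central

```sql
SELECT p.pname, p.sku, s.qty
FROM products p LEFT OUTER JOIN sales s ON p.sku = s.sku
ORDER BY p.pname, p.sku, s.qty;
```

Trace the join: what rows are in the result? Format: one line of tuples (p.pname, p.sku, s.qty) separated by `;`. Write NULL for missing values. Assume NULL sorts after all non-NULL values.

(Bolt, DM, NULL); (Chip, DM, NULL); (Chip, HP, NULL); (Chip, HP, NULL); (Frame, GN, NULL); (Gizmo, OC, NULL); (Valve, NULL, NULL); (NULL, OC, NULL)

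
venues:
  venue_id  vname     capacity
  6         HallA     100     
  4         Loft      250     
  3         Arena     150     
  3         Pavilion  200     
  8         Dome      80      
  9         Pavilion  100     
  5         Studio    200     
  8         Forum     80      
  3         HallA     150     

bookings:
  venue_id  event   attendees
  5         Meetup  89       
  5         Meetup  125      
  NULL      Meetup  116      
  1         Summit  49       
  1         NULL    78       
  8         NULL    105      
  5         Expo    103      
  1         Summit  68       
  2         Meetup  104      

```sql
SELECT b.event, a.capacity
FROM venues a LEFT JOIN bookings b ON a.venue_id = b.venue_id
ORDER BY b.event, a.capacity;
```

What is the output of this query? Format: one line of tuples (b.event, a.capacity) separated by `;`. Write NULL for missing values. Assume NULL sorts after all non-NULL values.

LEFT JOIN keeps every row from `venues`; unmatched rows get NULL for `bookings`'s columns.
Matching on a.venue_id = b.venue_id. A NULL in a compared column never satisfies the condition.
Matched pairs: 5; unmatched a rows kept: 6.

(Expo, 200); (Meetup, 200); (Meetup, 200); (NULL, 80); (NULL, 80); (NULL, 100); (NULL, 100); (NULL, 150); (NULL, 150); (NULL, 200); (NULL, 250)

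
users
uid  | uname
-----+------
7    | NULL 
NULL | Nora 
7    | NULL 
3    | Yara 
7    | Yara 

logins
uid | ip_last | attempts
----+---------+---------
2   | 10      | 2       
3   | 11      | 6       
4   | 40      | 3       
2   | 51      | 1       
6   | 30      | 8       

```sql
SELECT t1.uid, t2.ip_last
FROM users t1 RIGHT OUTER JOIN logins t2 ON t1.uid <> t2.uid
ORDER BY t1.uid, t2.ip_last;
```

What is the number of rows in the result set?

RIGHT JOIN keeps every row from `logins`; unmatched rows get NULL for `users`'s columns.
Matching on t1.uid <> t2.uid. A NULL in a compared column never satisfies the condition.
- uid=7: 5 matching t2 row(s), so 5 row(s) emitted.
- uid=NULL: no matching t2 row.
- uid=7: 5 matching t2 row(s), so 5 row(s) emitted.
- uid=3: 4 matching t2 row(s), so 4 row(s) emitted.
- uid=7: 5 matching t2 row(s), so 5 row(s) emitted.
- every t2 row matched at least one t1 row.
Total: 19 rows.

19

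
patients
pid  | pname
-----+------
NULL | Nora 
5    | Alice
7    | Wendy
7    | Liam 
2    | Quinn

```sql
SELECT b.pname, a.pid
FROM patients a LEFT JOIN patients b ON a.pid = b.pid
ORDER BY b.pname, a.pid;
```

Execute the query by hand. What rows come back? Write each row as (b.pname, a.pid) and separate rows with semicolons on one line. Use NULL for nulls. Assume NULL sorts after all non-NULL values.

(Alice, 5); (Liam, 7); (Liam, 7); (Quinn, 2); (Wendy, 7); (Wendy, 7); (NULL, NULL)

LEFT JOIN keeps every row from `patients a`; unmatched rows get NULL for `patients b`'s columns.
Matching on a.pid = b.pid. A NULL in a compared column never satisfies the condition.
- a[0] pid=NULL → no match; kept with NULLs on the b side.
- a[1] pid=5 → 1 match(es) in b → 1 row(s).
- a[2] pid=7 → 2 match(es) in b → 2 row(s).
- a[3] pid=7 → 2 match(es) in b → 2 row(s).
- a[4] pid=2 → 1 match(es) in b → 1 row(s).
After projecting and ordering:
b.pname | a.pid
Alice | 5
Liam | 7
Liam | 7
Quinn | 2
Wendy | 7
Wendy | 7
NULL | NULL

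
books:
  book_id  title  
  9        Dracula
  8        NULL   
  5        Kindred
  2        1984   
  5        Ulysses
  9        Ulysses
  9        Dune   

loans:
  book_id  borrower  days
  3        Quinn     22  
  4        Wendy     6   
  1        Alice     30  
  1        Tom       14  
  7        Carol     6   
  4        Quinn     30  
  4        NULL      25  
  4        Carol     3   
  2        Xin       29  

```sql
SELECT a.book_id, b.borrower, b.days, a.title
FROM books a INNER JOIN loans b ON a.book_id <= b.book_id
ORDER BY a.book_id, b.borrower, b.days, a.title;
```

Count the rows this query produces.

9

INNER JOIN keeps only pairs where the ON condition holds.
Matching on a.book_id <= b.book_id.
- a[0] book_id=9 → no match; dropped.
- a[1] book_id=8 → no match; dropped.
- a[2] book_id=5 → 1 match(es) in b → 1 row(s).
- a[3] book_id=2 → 7 match(es) in b → 7 row(s).
- a[4] book_id=5 → 1 match(es) in b → 1 row(s).
- a[5] book_id=9 → no match; dropped.
- a[6] book_id=9 → no match; dropped.
Total: 9 rows.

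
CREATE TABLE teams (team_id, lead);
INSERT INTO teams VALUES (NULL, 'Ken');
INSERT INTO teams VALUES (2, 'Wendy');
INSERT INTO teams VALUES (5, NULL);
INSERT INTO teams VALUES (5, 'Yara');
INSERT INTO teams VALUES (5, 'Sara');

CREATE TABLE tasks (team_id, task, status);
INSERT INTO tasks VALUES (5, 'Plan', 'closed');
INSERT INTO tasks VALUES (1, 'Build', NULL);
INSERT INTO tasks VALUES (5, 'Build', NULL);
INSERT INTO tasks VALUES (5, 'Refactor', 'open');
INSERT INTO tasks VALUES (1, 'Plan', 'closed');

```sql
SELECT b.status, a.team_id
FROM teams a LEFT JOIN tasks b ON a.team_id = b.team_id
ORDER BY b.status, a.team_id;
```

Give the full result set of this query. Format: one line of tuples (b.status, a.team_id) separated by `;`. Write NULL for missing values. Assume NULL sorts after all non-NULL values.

LEFT JOIN keeps every row from `teams`; unmatched rows get NULL for `tasks`'s columns.
Matching on a.team_id = b.team_id. A NULL in a compared column never satisfies the condition.
- a row (team_id=NULL): no match → kept, b columns NULL.
- a row (team_id=2): no match → kept, b columns NULL.
- a row (team_id=5): matches 3 b row(s) → 3 output row(s).
- a row (team_id=5): matches 3 b row(s) → 3 output row(s).
- a row (team_id=5): matches 3 b row(s) → 3 output row(s).

(closed, 5); (closed, 5); (closed, 5); (open, 5); (open, 5); (open, 5); (NULL, 2); (NULL, 5); (NULL, 5); (NULL, 5); (NULL, NULL)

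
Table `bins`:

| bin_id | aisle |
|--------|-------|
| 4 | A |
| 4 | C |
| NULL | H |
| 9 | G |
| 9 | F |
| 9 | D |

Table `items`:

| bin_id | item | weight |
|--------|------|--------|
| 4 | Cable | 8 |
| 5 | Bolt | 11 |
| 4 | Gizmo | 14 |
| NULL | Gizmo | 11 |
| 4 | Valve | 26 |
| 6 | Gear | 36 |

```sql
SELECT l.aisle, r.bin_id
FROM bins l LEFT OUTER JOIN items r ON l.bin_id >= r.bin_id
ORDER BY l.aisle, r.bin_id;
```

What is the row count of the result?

22

LEFT JOIN keeps every row from `bins`; unmatched rows get NULL for `items`'s columns.
Matching on l.bin_id >= r.bin_id. A NULL in a compared column never satisfies the condition.
Matched pairs: 21; unmatched l rows kept: 1.
Total: 21 matched + 1 padded = 22 rows.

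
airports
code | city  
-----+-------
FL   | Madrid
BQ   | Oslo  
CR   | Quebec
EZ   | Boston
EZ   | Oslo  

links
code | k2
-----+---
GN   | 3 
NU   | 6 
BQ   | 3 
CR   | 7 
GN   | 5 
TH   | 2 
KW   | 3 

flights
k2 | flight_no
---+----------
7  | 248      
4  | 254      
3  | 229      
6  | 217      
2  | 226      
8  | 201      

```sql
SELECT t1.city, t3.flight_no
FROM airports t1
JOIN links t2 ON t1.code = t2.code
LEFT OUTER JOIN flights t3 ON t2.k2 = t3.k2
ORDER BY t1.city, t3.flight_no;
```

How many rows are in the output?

2

Evaluate left to right. First `airports t1 INNER JOIN links t2` on code: 2 row(s).
Then LEFT JOIN `flights t3` on k2: each of those 2 rows is kept; rows whose t2.k2 has no match in t3 get NULL for t3's columns.
Result: 2 row(s).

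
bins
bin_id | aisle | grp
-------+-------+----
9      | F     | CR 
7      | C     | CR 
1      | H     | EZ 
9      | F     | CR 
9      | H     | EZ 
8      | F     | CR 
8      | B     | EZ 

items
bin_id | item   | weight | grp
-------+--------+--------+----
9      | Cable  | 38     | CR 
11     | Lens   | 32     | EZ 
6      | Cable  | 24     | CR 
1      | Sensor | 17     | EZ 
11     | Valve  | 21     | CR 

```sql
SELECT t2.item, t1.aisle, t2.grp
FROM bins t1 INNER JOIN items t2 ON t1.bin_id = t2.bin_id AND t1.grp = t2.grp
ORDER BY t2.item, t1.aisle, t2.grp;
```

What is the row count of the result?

INNER JOIN keeps only pairs where the ON condition holds.
Matching on t1.bin_id = t2.bin_id AND t1.grp = t2.grp.
- bin_id=9, grp=CR: 1 matching t2 row(s), so 1 row(s) emitted.
- bin_id=7, grp=CR: no matching t2 row, dropped.
- bin_id=1, grp=EZ: 1 matching t2 row(s), so 1 row(s) emitted.
- bin_id=9, grp=CR: 1 matching t2 row(s), so 1 row(s) emitted.
- bin_id=9, grp=EZ: no matching t2 row, dropped.
- bin_id=8, grp=CR: no matching t2 row, dropped.
- bin_id=8, grp=EZ: no matching t2 row, dropped.
Total: 3 rows.

3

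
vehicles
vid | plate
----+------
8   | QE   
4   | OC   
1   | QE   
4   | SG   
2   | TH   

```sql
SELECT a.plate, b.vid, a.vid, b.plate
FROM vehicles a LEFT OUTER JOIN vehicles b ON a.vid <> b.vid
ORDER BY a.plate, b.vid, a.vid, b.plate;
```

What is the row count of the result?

18

LEFT JOIN keeps every row from `vehicles a`; unmatched rows get NULL for `vehicles b`'s columns.
Matching on a.vid <> b.vid.
- vid=8: 4 matching b row(s), so 4 row(s) emitted.
- vid=4: 3 matching b row(s), so 3 row(s) emitted.
- vid=1: 4 matching b row(s), so 4 row(s) emitted.
- vid=4: 3 matching b row(s), so 3 row(s) emitted.
- vid=2: 4 matching b row(s), so 4 row(s) emitted.
Total: 18 rows.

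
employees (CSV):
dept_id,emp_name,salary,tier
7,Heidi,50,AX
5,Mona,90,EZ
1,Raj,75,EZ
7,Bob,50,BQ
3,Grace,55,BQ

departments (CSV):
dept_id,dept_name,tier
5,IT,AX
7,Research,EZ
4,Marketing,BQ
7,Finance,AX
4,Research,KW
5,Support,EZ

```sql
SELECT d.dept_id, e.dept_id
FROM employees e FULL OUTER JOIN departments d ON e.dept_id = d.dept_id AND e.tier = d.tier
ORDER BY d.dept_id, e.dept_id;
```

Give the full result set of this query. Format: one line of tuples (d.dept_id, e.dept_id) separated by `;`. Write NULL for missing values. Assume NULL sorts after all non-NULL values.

FULL OUTER JOIN keeps every row from both sides; unmatched rows get NULL for the other side's columns.
Matching on e.dept_id = d.dept_id AND e.tier = d.tier.
- e row (dept_id=7, tier=AX): matches 1 d row(s) → 1 output row(s).
- e row (dept_id=5, tier=EZ): matches 1 d row(s) → 1 output row(s).
- e row (dept_id=1, tier=EZ): no match → kept, d columns NULL.
- e row (dept_id=7, tier=BQ): no match → kept, d columns NULL.
- e row (dept_id=3, tier=BQ): no match → kept, d columns NULL.
- 4 row(s) from d found no e partner → padded with NULL.
After projecting and ordering:
d.dept_id | e.dept_id
4 | NULL
4 | NULL
5 | 5
5 | NULL
7 | 7
7 | NULL
NULL | 1
NULL | 3
NULL | 7

(4, NULL); (4, NULL); (5, 5); (5, NULL); (7, 7); (7, NULL); (NULL, 1); (NULL, 3); (NULL, 7)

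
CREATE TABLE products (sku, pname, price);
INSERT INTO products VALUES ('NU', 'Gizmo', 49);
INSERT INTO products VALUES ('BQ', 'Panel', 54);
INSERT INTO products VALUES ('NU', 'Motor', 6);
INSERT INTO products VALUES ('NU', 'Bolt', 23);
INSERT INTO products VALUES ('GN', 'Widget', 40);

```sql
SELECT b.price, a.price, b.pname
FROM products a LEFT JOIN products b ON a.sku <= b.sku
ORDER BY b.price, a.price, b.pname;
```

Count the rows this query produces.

18

LEFT JOIN keeps every row from `products a`; unmatched rows get NULL for `products b`'s columns.
Matching on a.sku <= b.sku.
Matched pairs: 18; unmatched a rows kept: 0.
Total: 18 rows.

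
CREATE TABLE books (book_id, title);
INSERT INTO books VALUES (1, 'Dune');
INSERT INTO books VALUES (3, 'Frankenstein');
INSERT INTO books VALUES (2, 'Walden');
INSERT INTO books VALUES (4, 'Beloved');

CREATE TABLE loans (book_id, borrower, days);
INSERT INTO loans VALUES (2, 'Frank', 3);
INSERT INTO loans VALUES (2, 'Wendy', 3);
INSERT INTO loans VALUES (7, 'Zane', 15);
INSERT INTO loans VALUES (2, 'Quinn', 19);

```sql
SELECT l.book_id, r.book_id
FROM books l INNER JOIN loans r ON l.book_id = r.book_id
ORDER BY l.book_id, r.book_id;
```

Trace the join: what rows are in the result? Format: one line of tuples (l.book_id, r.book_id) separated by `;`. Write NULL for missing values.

(2, 2); (2, 2); (2, 2)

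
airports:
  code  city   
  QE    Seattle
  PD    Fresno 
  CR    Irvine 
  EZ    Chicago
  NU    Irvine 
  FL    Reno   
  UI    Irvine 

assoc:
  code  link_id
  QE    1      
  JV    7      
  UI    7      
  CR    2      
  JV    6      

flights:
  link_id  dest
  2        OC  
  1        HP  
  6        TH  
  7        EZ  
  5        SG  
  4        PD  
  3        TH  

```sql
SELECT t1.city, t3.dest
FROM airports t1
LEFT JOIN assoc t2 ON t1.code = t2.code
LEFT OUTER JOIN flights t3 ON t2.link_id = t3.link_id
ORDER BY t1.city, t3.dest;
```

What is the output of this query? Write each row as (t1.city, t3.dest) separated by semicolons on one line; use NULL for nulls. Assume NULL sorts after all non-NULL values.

Step 1 — t1 LEFT JOIN t2 on code → 7 row(s).
Then LEFT JOIN `flights t3` on link_id: each of those 7 rows is kept; rows whose t2.link_id has no match in t3 get NULL for t3's columns.

(Chicago, NULL); (Fresno, NULL); (Irvine, EZ); (Irvine, OC); (Irvine, NULL); (Reno, NULL); (Seattle, HP)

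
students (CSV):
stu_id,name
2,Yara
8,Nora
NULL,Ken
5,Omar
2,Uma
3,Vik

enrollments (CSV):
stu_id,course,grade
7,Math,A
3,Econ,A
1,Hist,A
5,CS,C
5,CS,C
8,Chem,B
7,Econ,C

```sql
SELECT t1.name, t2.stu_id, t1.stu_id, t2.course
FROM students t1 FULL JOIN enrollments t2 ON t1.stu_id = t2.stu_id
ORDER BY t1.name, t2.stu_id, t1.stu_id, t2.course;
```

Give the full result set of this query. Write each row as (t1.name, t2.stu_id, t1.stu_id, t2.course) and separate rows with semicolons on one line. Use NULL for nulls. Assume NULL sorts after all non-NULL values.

(Ken, NULL, NULL, NULL); (Nora, 8, 8, Chem); (Omar, 5, 5, CS); (Omar, 5, 5, CS); (Uma, NULL, 2, NULL); (Vik, 3, 3, Econ); (Yara, NULL, 2, NULL); (NULL, 1, NULL, Hist); (NULL, 7, NULL, Econ); (NULL, 7, NULL, Math)

FULL OUTER JOIN keeps every row from both sides; unmatched rows get NULL for the other side's columns.
Matching on t1.stu_id = t2.stu_id. A NULL in a compared column never satisfies the condition.
Matched pairs: 4; unmatched t1 rows kept: 3; unmatched t2 rows kept: 3.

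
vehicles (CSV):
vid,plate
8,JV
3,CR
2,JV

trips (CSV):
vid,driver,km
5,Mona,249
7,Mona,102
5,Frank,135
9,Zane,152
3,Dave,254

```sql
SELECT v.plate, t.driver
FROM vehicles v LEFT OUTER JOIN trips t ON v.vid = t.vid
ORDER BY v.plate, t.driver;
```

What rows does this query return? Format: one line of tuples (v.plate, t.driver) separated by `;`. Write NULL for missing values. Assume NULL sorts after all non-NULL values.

LEFT JOIN keeps every row from `vehicles`; unmatched rows get NULL for `trips`'s columns.
Matching on v.vid = t.vid.
Matched pairs: 1; unmatched v rows kept: 2.

(CR, Dave); (JV, NULL); (JV, NULL)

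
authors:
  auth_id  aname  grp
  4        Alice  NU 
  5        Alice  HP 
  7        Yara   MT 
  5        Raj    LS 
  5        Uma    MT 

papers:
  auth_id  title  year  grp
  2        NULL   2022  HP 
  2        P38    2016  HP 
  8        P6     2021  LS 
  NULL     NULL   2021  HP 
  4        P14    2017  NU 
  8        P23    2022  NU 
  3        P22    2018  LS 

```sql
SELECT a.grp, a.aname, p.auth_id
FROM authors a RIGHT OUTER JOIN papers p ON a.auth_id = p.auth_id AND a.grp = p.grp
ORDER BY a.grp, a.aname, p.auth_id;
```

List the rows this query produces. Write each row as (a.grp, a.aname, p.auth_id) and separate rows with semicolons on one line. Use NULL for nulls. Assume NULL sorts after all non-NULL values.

RIGHT JOIN keeps every row from `papers`; unmatched rows get NULL for `authors`'s columns.
Matching on a.auth_id = p.auth_id AND a.grp = p.grp. A NULL in a compared column never satisfies the condition.
- a row (auth_id=4, grp=NU): matches 1 p row(s) → 1 output row(s).
- a row (auth_id=5, grp=HP): no match.
- a row (auth_id=7, grp=MT): no match.
- a row (auth_id=5, grp=LS): no match.
- a row (auth_id=5, grp=MT): no match.
- plus 6 unmatched p row(s), each kept with NULL a columns.
After projecting and ordering:
a.grp | a.aname | p.auth_id
NU | Alice | 4
NULL | NULL | 2
NULL | NULL | 2
NULL | NULL | 3
NULL | NULL | 8
NULL | NULL | 8
NULL | NULL | NULL

(NU, Alice, 4); (NULL, NULL, 2); (NULL, NULL, 2); (NULL, NULL, 3); (NULL, NULL, 8); (NULL, NULL, 8); (NULL, NULL, NULL)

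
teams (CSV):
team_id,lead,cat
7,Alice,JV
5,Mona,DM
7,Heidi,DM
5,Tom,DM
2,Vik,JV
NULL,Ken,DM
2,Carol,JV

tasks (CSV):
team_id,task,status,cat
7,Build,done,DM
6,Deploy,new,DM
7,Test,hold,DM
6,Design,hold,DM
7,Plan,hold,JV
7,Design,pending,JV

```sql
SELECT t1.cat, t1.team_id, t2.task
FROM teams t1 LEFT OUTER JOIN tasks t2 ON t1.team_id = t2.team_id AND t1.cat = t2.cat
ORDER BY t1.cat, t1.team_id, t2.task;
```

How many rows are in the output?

LEFT JOIN keeps every row from `teams`; unmatched rows get NULL for `tasks`'s columns.
Matching on t1.team_id = t2.team_id AND t1.cat = t2.cat. A NULL in a compared column never satisfies the condition.
- t1 row (team_id=7, cat=JV): matches 2 t2 row(s) → 2 output row(s).
- t1 row (team_id=5, cat=DM): no match → kept, t2 columns NULL.
- t1 row (team_id=7, cat=DM): matches 2 t2 row(s) → 2 output row(s).
- t1 row (team_id=5, cat=DM): no match → kept, t2 columns NULL.
- t1 row (team_id=2, cat=JV): no match → kept, t2 columns NULL.
- t1 row (team_id=NULL, cat=DM): no match → kept, t2 columns NULL.
- t1 row (team_id=2, cat=JV): no match → kept, t2 columns NULL.
Total: 4 matched + 5 padded = 9 rows.

9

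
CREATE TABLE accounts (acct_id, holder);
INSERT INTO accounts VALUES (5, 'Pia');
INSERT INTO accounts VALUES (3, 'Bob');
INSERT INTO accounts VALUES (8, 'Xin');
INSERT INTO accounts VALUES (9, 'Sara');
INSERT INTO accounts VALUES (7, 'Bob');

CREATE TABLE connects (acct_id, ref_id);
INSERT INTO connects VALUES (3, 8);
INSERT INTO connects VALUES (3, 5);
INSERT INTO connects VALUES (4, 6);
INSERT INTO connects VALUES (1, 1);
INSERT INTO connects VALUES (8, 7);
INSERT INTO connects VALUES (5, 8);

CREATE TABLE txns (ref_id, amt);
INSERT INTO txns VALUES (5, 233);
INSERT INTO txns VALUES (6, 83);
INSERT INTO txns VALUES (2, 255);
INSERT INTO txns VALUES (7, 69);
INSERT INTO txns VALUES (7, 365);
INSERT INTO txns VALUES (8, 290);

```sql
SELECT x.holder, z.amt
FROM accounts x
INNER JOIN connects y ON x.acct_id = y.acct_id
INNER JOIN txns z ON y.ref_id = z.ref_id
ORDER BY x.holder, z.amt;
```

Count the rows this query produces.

Evaluate left to right. First `accounts x INNER JOIN connects y` on acct_id: 4 row(s).
Then INNER JOIN `txns z` on ref_id: keep only rows whose y.ref_id appears in z.
Result: 5 row(s).

5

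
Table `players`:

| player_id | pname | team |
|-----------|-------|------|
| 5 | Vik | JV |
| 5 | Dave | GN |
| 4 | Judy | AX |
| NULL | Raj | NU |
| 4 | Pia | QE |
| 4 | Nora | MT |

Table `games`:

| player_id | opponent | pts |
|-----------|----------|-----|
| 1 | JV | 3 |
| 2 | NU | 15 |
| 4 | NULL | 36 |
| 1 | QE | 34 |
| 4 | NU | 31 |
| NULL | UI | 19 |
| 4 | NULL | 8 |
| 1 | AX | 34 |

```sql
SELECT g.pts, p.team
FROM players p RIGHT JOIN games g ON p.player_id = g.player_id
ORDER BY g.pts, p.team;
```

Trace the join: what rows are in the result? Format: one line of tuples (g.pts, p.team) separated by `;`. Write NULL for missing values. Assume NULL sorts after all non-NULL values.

(3, NULL); (8, AX); (8, MT); (8, QE); (15, NULL); (19, NULL); (31, AX); (31, MT); (31, QE); (34, NULL); (34, NULL); (36, AX); (36, MT); (36, QE)

RIGHT JOIN keeps every row from `games`; unmatched rows get NULL for `players`'s columns.
Matching on p.player_id = g.player_id. A NULL in a compared column never satisfies the condition.
- p row (player_id=5): no match.
- p row (player_id=5): no match.
- p row (player_id=4): matches 3 g row(s) → 3 output row(s).
- p row (player_id=NULL): no match.
- p row (player_id=4): matches 3 g row(s) → 3 output row(s).
- p row (player_id=4): matches 3 g row(s) → 3 output row(s).
- 5 g row(s) had no p match → kept, p columns NULL.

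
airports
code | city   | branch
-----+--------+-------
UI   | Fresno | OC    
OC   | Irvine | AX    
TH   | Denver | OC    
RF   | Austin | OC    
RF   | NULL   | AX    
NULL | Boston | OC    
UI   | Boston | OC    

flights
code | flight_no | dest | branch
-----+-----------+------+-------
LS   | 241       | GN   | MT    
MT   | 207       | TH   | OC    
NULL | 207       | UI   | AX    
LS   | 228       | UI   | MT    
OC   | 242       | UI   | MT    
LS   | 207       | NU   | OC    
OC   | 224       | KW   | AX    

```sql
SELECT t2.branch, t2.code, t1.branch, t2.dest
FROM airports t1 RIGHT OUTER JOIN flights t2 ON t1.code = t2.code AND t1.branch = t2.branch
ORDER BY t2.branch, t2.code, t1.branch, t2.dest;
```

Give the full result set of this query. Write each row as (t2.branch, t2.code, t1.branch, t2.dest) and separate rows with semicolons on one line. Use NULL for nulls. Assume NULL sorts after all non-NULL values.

RIGHT JOIN keeps every row from `flights`; unmatched rows get NULL for `airports`'s columns.
Matching on t1.code = t2.code AND t1.branch = t2.branch. A NULL in a compared column never satisfies the condition.
Matched pairs: 1; unmatched t2 rows kept: 6.

(AX, OC, AX, KW); (AX, NULL, NULL, UI); (MT, LS, NULL, GN); (MT, LS, NULL, UI); (MT, OC, NULL, UI); (OC, LS, NULL, NU); (OC, MT, NULL, TH)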